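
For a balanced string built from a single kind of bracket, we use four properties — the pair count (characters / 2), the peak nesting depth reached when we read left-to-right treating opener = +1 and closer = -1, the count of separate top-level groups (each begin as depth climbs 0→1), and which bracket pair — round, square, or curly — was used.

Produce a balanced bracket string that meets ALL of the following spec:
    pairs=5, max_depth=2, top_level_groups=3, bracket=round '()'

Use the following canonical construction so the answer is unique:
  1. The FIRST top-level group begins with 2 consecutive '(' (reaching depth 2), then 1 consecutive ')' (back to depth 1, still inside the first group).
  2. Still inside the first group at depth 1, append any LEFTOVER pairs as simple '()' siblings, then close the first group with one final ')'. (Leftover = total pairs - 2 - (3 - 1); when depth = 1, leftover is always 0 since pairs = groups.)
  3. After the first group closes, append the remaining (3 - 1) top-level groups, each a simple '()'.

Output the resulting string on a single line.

Answer: (()())()()

Derivation:
Spec: pairs=5 depth=2 groups=3
Leftover pairs = 5 - 2 - (3-1) = 1
First group: deep chain of depth 2 + 1 sibling pairs
Remaining 2 groups: simple '()' each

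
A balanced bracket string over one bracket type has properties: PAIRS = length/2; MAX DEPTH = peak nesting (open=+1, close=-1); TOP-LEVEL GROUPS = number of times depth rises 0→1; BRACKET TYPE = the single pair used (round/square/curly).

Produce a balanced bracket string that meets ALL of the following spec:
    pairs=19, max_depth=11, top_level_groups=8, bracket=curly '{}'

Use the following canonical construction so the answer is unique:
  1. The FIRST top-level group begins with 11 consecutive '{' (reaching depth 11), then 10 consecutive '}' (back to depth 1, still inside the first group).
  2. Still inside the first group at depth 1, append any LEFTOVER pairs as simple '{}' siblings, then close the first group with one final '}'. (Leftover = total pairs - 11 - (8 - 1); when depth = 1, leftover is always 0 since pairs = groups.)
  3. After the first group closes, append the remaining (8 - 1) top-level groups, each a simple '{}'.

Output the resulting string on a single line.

Spec: pairs=19 depth=11 groups=8
Leftover pairs = 19 - 11 - (8-1) = 1
First group: deep chain of depth 11 + 1 sibling pairs
Remaining 7 groups: simple '{}' each

Answer: {{{{{{{{{{{}}}}}}}}}}{}}{}{}{}{}{}{}{}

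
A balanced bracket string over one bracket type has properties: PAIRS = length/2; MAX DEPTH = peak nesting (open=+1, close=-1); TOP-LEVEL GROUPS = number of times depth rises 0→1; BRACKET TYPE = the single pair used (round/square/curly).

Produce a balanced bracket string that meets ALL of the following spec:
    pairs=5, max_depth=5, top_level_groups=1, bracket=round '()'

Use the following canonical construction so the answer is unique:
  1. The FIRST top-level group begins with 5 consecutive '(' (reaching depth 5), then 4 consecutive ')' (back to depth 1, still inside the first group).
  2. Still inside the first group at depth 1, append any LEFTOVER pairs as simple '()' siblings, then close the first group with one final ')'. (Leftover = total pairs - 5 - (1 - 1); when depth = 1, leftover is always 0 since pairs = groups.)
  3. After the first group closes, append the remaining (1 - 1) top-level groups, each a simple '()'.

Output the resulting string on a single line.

Spec: pairs=5 depth=5 groups=1
Leftover pairs = 5 - 5 - (1-1) = 0
First group: deep chain of depth 5 + 0 sibling pairs
Remaining 0 groups: simple '()' each

Answer: ((((()))))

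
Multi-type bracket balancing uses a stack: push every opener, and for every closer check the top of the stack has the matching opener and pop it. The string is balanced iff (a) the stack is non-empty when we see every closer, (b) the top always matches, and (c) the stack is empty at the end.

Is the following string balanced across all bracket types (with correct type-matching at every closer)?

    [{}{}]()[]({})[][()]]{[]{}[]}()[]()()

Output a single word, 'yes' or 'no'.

pos 0: push '['; stack = [
pos 1: push '{'; stack = [{
pos 2: '}' matches '{'; pop; stack = [
pos 3: push '{'; stack = [{
pos 4: '}' matches '{'; pop; stack = [
pos 5: ']' matches '['; pop; stack = (empty)
pos 6: push '('; stack = (
pos 7: ')' matches '('; pop; stack = (empty)
pos 8: push '['; stack = [
pos 9: ']' matches '['; pop; stack = (empty)
pos 10: push '('; stack = (
pos 11: push '{'; stack = ({
pos 12: '}' matches '{'; pop; stack = (
pos 13: ')' matches '('; pop; stack = (empty)
pos 14: push '['; stack = [
pos 15: ']' matches '['; pop; stack = (empty)
pos 16: push '['; stack = [
pos 17: push '('; stack = [(
pos 18: ')' matches '('; pop; stack = [
pos 19: ']' matches '['; pop; stack = (empty)
pos 20: saw closer ']' but stack is empty → INVALID
Verdict: unmatched closer ']' at position 20 → no

Answer: no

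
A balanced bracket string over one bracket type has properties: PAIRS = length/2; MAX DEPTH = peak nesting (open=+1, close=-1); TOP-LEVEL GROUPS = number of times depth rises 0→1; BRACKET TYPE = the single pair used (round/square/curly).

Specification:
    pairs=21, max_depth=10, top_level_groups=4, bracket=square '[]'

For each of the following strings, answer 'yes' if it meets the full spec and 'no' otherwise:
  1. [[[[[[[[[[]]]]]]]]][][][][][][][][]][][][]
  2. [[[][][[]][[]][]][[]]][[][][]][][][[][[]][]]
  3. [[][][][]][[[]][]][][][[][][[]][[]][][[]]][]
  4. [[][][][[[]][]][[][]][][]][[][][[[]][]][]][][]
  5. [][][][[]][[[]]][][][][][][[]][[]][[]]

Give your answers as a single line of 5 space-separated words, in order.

String 1 '[[[[[[[[[[]]]]]]]]][][][][][][][][]][][][]': depth seq [1 2 3 4 5 6 7 8 9 10 9 8 7 6 5 4 3 2 1 2 1 2 1 2 1 2 1 2 1 2 1 2 1 2 1 0 1 0 1 0 1 0]
  -> pairs=21 depth=10 groups=4 -> yes
String 2 '[[[][][[]][[]][]][[]]][[][][]][][][[][[]][]]': depth seq [1 2 3 2 3 2 3 4 3 2 3 4 3 2 3 2 1 2 3 2 1 0 1 2 1 2 1 2 1 0 1 0 1 0 1 2 1 2 3 2 1 2 1 0]
  -> pairs=22 depth=4 groups=5 -> no
String 3 '[[][][][]][[[]][]][][][[][][[]][[]][][[]]][]': depth seq [1 2 1 2 1 2 1 2 1 0 1 2 3 2 1 2 1 0 1 0 1 0 1 2 1 2 1 2 3 2 1 2 3 2 1 2 1 2 3 2 1 0 1 0]
  -> pairs=22 depth=3 groups=6 -> no
String 4 '[[][][][[[]][]][[][]][][]][[][][[[]][]][]][][]': depth seq [1 2 1 2 1 2 1 2 3 4 3 2 3 2 1 2 3 2 3 2 1 2 1 2 1 0 1 2 1 2 1 2 3 4 3 2 3 2 1 2 1 0 1 0 1 0]
  -> pairs=23 depth=4 groups=4 -> no
String 5 '[][][][[]][[[]]][][][][][][[]][[]][[]]': depth seq [1 0 1 0 1 0 1 2 1 0 1 2 3 2 1 0 1 0 1 0 1 0 1 0 1 0 1 2 1 0 1 2 1 0 1 2 1 0]
  -> pairs=19 depth=3 groups=13 -> no

Answer: yes no no no no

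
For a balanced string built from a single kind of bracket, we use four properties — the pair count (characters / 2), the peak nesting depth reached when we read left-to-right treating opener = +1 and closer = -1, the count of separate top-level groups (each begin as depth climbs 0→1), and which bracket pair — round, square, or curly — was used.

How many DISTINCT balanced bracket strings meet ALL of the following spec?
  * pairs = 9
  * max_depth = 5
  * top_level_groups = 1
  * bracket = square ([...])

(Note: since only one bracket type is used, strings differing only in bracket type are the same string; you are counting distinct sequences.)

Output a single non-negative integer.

Answer: 484

Derivation:
Spec: pairs=9 depth=5 groups=1
Count(depth <= 5) = 1094
Count(depth <= 4) = 610
Count(depth == 5) = 1094 - 610 = 484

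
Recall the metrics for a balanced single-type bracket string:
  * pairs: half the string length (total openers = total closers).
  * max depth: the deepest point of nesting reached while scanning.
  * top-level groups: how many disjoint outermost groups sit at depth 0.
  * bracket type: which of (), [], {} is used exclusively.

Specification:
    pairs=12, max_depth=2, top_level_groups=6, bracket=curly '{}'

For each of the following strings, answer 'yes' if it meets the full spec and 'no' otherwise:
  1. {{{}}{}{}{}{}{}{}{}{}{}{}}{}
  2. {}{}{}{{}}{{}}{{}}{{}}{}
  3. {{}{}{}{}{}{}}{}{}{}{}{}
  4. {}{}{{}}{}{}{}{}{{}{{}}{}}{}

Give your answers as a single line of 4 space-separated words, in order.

Answer: no no yes no

Derivation:
String 1 '{{{}}{}{}{}{}{}{}{}{}{}{}}{}': depth seq [1 2 3 2 1 2 1 2 1 2 1 2 1 2 1 2 1 2 1 2 1 2 1 2 1 0 1 0]
  -> pairs=14 depth=3 groups=2 -> no
String 2 '{}{}{}{{}}{{}}{{}}{{}}{}': depth seq [1 0 1 0 1 0 1 2 1 0 1 2 1 0 1 2 1 0 1 2 1 0 1 0]
  -> pairs=12 depth=2 groups=8 -> no
String 3 '{{}{}{}{}{}{}}{}{}{}{}{}': depth seq [1 2 1 2 1 2 1 2 1 2 1 2 1 0 1 0 1 0 1 0 1 0 1 0]
  -> pairs=12 depth=2 groups=6 -> yes
String 4 '{}{}{{}}{}{}{}{}{{}{{}}{}}{}': depth seq [1 0 1 0 1 2 1 0 1 0 1 0 1 0 1 0 1 2 1 2 3 2 1 2 1 0 1 0]
  -> pairs=14 depth=3 groups=9 -> no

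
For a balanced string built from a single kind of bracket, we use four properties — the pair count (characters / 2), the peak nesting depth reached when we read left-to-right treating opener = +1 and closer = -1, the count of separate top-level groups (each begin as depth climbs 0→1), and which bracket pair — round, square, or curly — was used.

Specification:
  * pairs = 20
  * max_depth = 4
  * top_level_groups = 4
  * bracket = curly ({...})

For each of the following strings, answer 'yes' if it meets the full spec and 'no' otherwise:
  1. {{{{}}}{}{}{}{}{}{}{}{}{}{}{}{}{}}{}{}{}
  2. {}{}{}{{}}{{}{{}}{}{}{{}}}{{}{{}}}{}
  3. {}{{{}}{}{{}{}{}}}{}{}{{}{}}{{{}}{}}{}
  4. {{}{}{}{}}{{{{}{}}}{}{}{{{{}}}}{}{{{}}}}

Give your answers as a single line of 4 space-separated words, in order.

Answer: yes no no no

Derivation:
String 1 '{{{{}}}{}{}{}{}{}{}{}{}{}{}{}{}{}}{}{}{}': depth seq [1 2 3 4 3 2 1 2 1 2 1 2 1 2 1 2 1 2 1 2 1 2 1 2 1 2 1 2 1 2 1 2 1 0 1 0 1 0 1 0]
  -> pairs=20 depth=4 groups=4 -> yes
String 2 '{}{}{}{{}}{{}{{}}{}{}{{}}}{{}{{}}}{}': depth seq [1 0 1 0 1 0 1 2 1 0 1 2 1 2 3 2 1 2 1 2 1 2 3 2 1 0 1 2 1 2 3 2 1 0 1 0]
  -> pairs=18 depth=3 groups=7 -> no
String 3 '{}{{{}}{}{{}{}{}}}{}{}{{}{}}{{{}}{}}{}': depth seq [1 0 1 2 3 2 1 2 1 2 3 2 3 2 3 2 1 0 1 0 1 0 1 2 1 2 1 0 1 2 3 2 1 2 1 0 1 0]
  -> pairs=19 depth=3 groups=7 -> no
String 4 '{{}{}{}{}}{{{{}{}}}{}{}{{{{}}}}{}{{{}}}}': depth seq [1 2 1 2 1 2 1 2 1 0 1 2 3 4 3 4 3 2 1 2 1 2 1 2 3 4 5 4 3 2 1 2 1 2 3 4 3 2 1 0]
  -> pairs=20 depth=5 groups=2 -> no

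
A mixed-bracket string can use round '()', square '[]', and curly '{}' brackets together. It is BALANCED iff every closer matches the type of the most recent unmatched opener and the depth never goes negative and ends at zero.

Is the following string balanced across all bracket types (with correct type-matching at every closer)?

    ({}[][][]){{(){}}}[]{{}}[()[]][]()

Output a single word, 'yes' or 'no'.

Answer: yes

Derivation:
pos 0: push '('; stack = (
pos 1: push '{'; stack = ({
pos 2: '}' matches '{'; pop; stack = (
pos 3: push '['; stack = ([
pos 4: ']' matches '['; pop; stack = (
pos 5: push '['; stack = ([
pos 6: ']' matches '['; pop; stack = (
pos 7: push '['; stack = ([
pos 8: ']' matches '['; pop; stack = (
pos 9: ')' matches '('; pop; stack = (empty)
pos 10: push '{'; stack = {
pos 11: push '{'; stack = {{
pos 12: push '('; stack = {{(
pos 13: ')' matches '('; pop; stack = {{
pos 14: push '{'; stack = {{{
pos 15: '}' matches '{'; pop; stack = {{
pos 16: '}' matches '{'; pop; stack = {
pos 17: '}' matches '{'; pop; stack = (empty)
pos 18: push '['; stack = [
pos 19: ']' matches '['; pop; stack = (empty)
pos 20: push '{'; stack = {
pos 21: push '{'; stack = {{
pos 22: '}' matches '{'; pop; stack = {
pos 23: '}' matches '{'; pop; stack = (empty)
pos 24: push '['; stack = [
pos 25: push '('; stack = [(
pos 26: ')' matches '('; pop; stack = [
pos 27: push '['; stack = [[
pos 28: ']' matches '['; pop; stack = [
pos 29: ']' matches '['; pop; stack = (empty)
pos 30: push '['; stack = [
pos 31: ']' matches '['; pop; stack = (empty)
pos 32: push '('; stack = (
pos 33: ')' matches '('; pop; stack = (empty)
end: stack empty → VALID
Verdict: properly nested → yes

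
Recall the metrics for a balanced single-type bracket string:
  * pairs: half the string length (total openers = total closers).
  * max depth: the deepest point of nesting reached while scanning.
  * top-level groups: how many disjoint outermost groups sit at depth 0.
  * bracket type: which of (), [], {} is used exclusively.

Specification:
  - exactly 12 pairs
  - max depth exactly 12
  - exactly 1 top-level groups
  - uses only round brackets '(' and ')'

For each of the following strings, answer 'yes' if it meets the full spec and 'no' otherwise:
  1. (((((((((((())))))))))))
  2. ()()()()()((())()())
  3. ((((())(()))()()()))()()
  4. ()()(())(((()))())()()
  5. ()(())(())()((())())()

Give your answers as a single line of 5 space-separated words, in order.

String 1 '(((((((((((())))))))))))': depth seq [1 2 3 4 5 6 7 8 9 10 11 12 11 10 9 8 7 6 5 4 3 2 1 0]
  -> pairs=12 depth=12 groups=1 -> yes
String 2 '()()()()()((())()())': depth seq [1 0 1 0 1 0 1 0 1 0 1 2 3 2 1 2 1 2 1 0]
  -> pairs=10 depth=3 groups=6 -> no
String 3 '((((())(()))()()()))()()': depth seq [1 2 3 4 5 4 3 4 5 4 3 2 3 2 3 2 3 2 1 0 1 0 1 0]
  -> pairs=12 depth=5 groups=3 -> no
String 4 '()()(())(((()))())()()': depth seq [1 0 1 0 1 2 1 0 1 2 3 4 3 2 1 2 1 0 1 0 1 0]
  -> pairs=11 depth=4 groups=6 -> no
String 5 '()(())(())()((())())()': depth seq [1 0 1 2 1 0 1 2 1 0 1 0 1 2 3 2 1 2 1 0 1 0]
  -> pairs=11 depth=3 groups=6 -> no

Answer: yes no no no no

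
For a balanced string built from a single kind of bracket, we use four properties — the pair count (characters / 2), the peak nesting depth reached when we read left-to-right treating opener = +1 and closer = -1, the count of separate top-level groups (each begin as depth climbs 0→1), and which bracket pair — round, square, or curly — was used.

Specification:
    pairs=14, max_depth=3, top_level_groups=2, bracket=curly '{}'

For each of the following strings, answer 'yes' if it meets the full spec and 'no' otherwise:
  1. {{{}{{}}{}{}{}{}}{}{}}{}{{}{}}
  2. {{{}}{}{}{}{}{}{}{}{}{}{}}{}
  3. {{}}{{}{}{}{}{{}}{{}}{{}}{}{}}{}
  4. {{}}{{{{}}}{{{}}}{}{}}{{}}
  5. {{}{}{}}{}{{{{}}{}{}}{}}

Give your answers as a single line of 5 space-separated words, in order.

String 1 '{{{}{{}}{}{}{}{}}{}{}}{}{{}{}}': depth seq [1 2 3 2 3 4 3 2 3 2 3 2 3 2 3 2 1 2 1 2 1 0 1 0 1 2 1 2 1 0]
  -> pairs=15 depth=4 groups=3 -> no
String 2 '{{{}}{}{}{}{}{}{}{}{}{}{}}{}': depth seq [1 2 3 2 1 2 1 2 1 2 1 2 1 2 1 2 1 2 1 2 1 2 1 2 1 0 1 0]
  -> pairs=14 depth=3 groups=2 -> yes
String 3 '{{}}{{}{}{}{}{{}}{{}}{{}}{}{}}{}': depth seq [1 2 1 0 1 2 1 2 1 2 1 2 1 2 3 2 1 2 3 2 1 2 3 2 1 2 1 2 1 0 1 0]
  -> pairs=16 depth=3 groups=3 -> no
String 4 '{{}}{{{{}}}{{{}}}{}{}}{{}}': depth seq [1 2 1 0 1 2 3 4 3 2 1 2 3 4 3 2 1 2 1 2 1 0 1 2 1 0]
  -> pairs=13 depth=4 groups=3 -> no
String 5 '{{}{}{}}{}{{{{}}{}{}}{}}': depth seq [1 2 1 2 1 2 1 0 1 0 1 2 3 4 3 2 3 2 3 2 1 2 1 0]
  -> pairs=12 depth=4 groups=3 -> no

Answer: no yes no no no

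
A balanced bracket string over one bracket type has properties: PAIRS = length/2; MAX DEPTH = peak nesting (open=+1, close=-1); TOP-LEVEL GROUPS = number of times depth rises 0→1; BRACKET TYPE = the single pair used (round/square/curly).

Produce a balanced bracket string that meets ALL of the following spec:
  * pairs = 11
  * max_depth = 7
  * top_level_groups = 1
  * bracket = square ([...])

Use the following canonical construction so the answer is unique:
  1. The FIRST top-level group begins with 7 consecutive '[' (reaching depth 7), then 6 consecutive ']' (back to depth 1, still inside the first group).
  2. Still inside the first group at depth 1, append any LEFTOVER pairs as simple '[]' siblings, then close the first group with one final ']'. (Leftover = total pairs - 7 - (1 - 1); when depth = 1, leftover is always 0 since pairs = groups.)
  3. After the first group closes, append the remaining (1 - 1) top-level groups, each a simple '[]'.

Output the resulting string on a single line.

Spec: pairs=11 depth=7 groups=1
Leftover pairs = 11 - 7 - (1-1) = 4
First group: deep chain of depth 7 + 4 sibling pairs
Remaining 0 groups: simple '[]' each

Answer: [[[[[[[]]]]]][][][][]]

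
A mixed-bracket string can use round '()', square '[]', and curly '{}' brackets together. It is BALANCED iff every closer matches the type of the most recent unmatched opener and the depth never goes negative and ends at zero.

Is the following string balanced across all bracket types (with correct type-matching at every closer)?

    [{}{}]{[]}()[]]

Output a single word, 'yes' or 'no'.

Answer: no

Derivation:
pos 0: push '['; stack = [
pos 1: push '{'; stack = [{
pos 2: '}' matches '{'; pop; stack = [
pos 3: push '{'; stack = [{
pos 4: '}' matches '{'; pop; stack = [
pos 5: ']' matches '['; pop; stack = (empty)
pos 6: push '{'; stack = {
pos 7: push '['; stack = {[
pos 8: ']' matches '['; pop; stack = {
pos 9: '}' matches '{'; pop; stack = (empty)
pos 10: push '('; stack = (
pos 11: ')' matches '('; pop; stack = (empty)
pos 12: push '['; stack = [
pos 13: ']' matches '['; pop; stack = (empty)
pos 14: saw closer ']' but stack is empty → INVALID
Verdict: unmatched closer ']' at position 14 → no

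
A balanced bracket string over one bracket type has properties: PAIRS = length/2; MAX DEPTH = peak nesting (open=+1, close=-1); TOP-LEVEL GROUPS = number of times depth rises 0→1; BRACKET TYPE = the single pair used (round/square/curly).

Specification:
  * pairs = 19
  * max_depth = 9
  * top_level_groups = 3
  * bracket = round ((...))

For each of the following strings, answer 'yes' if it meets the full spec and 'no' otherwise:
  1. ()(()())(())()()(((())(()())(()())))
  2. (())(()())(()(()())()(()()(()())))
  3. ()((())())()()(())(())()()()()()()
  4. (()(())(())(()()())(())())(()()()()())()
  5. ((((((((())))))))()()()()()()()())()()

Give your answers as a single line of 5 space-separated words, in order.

Answer: no no no no yes

Derivation:
String 1 '()(()())(())()()(((())(()())(()())))': depth seq [1 0 1 2 1 2 1 0 1 2 1 0 1 0 1 0 1 2 3 4 3 2 3 4 3 4 3 2 3 4 3 4 3 2 1 0]
  -> pairs=18 depth=4 groups=6 -> no
String 2 '(())(()())(()(()())()(()()(()())))': depth seq [1 2 1 0 1 2 1 2 1 0 1 2 1 2 3 2 3 2 1 2 1 2 3 2 3 2 3 4 3 4 3 2 1 0]
  -> pairs=17 depth=4 groups=3 -> no
String 3 '()((())())()()(())(())()()()()()()': depth seq [1 0 1 2 3 2 1 2 1 0 1 0 1 0 1 2 1 0 1 2 1 0 1 0 1 0 1 0 1 0 1 0 1 0]
  -> pairs=17 depth=3 groups=12 -> no
String 4 '(()(())(())(()()())(())())(()()()()())()': depth seq [1 2 1 2 3 2 1 2 3 2 1 2 3 2 3 2 3 2 1 2 3 2 1 2 1 0 1 2 1 2 1 2 1 2 1 2 1 0 1 0]
  -> pairs=20 depth=3 groups=3 -> no
String 5 '((((((((())))))))()()()()()()()())()()': depth seq [1 2 3 4 5 6 7 8 9 8 7 6 5 4 3 2 1 2 1 2 1 2 1 2 1 2 1 2 1 2 1 2 1 0 1 0 1 0]
  -> pairs=19 depth=9 groups=3 -> yes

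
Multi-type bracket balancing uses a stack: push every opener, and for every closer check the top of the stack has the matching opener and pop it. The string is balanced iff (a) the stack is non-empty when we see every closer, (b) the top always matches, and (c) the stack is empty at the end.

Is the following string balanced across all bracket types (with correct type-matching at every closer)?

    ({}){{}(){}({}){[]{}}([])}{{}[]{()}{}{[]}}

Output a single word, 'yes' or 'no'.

Answer: yes

Derivation:
pos 0: push '('; stack = (
pos 1: push '{'; stack = ({
pos 2: '}' matches '{'; pop; stack = (
pos 3: ')' matches '('; pop; stack = (empty)
pos 4: push '{'; stack = {
pos 5: push '{'; stack = {{
pos 6: '}' matches '{'; pop; stack = {
pos 7: push '('; stack = {(
pos 8: ')' matches '('; pop; stack = {
pos 9: push '{'; stack = {{
pos 10: '}' matches '{'; pop; stack = {
pos 11: push '('; stack = {(
pos 12: push '{'; stack = {({
pos 13: '}' matches '{'; pop; stack = {(
pos 14: ')' matches '('; pop; stack = {
pos 15: push '{'; stack = {{
pos 16: push '['; stack = {{[
pos 17: ']' matches '['; pop; stack = {{
pos 18: push '{'; stack = {{{
pos 19: '}' matches '{'; pop; stack = {{
pos 20: '}' matches '{'; pop; stack = {
pos 21: push '('; stack = {(
pos 22: push '['; stack = {([
pos 23: ']' matches '['; pop; stack = {(
pos 24: ')' matches '('; pop; stack = {
pos 25: '}' matches '{'; pop; stack = (empty)
pos 26: push '{'; stack = {
pos 27: push '{'; stack = {{
pos 28: '}' matches '{'; pop; stack = {
pos 29: push '['; stack = {[
pos 30: ']' matches '['; pop; stack = {
pos 31: push '{'; stack = {{
pos 32: push '('; stack = {{(
pos 33: ')' matches '('; pop; stack = {{
pos 34: '}' matches '{'; pop; stack = {
pos 35: push '{'; stack = {{
pos 36: '}' matches '{'; pop; stack = {
pos 37: push '{'; stack = {{
pos 38: push '['; stack = {{[
pos 39: ']' matches '['; pop; stack = {{
pos 40: '}' matches '{'; pop; stack = {
pos 41: '}' matches '{'; pop; stack = (empty)
end: stack empty → VALID
Verdict: properly nested → yes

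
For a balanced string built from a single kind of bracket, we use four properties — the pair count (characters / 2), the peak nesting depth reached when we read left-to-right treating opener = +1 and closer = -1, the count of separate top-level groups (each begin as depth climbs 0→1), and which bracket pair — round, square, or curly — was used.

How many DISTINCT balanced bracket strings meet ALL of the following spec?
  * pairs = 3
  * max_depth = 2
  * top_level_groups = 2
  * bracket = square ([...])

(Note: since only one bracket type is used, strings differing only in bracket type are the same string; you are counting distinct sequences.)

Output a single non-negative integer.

Answer: 2

Derivation:
Spec: pairs=3 depth=2 groups=2
Count(depth <= 2) = 2
Count(depth <= 1) = 0
Count(depth == 2) = 2 - 0 = 2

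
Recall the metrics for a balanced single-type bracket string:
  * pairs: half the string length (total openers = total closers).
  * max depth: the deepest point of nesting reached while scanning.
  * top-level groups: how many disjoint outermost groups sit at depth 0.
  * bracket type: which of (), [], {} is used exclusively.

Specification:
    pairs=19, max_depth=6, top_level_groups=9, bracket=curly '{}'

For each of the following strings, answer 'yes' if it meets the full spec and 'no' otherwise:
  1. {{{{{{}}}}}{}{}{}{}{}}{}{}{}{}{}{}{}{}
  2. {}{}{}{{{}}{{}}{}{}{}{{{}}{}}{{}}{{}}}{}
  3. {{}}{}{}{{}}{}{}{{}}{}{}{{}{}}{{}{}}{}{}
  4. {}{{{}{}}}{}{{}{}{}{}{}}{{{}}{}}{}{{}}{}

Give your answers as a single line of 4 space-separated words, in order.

Answer: yes no no no

Derivation:
String 1 '{{{{{{}}}}}{}{}{}{}{}}{}{}{}{}{}{}{}{}': depth seq [1 2 3 4 5 6 5 4 3 2 1 2 1 2 1 2 1 2 1 2 1 0 1 0 1 0 1 0 1 0 1 0 1 0 1 0 1 0]
  -> pairs=19 depth=6 groups=9 -> yes
String 2 '{}{}{}{{{}}{{}}{}{}{}{{{}}{}}{{}}{{}}}{}': depth seq [1 0 1 0 1 0 1 2 3 2 1 2 3 2 1 2 1 2 1 2 1 2 3 4 3 2 3 2 1 2 3 2 1 2 3 2 1 0 1 0]
  -> pairs=20 depth=4 groups=5 -> no
String 3 '{{}}{}{}{{}}{}{}{{}}{}{}{{}{}}{{}{}}{}{}': depth seq [1 2 1 0 1 0 1 0 1 2 1 0 1 0 1 0 1 2 1 0 1 0 1 0 1 2 1 2 1 0 1 2 1 2 1 0 1 0 1 0]
  -> pairs=20 depth=2 groups=13 -> no
String 4 '{}{{{}{}}}{}{{}{}{}{}{}}{{{}}{}}{}{{}}{}': depth seq [1 0 1 2 3 2 3 2 1 0 1 0 1 2 1 2 1 2 1 2 1 2 1 0 1 2 3 2 1 2 1 0 1 0 1 2 1 0 1 0]
  -> pairs=20 depth=3 groups=8 -> no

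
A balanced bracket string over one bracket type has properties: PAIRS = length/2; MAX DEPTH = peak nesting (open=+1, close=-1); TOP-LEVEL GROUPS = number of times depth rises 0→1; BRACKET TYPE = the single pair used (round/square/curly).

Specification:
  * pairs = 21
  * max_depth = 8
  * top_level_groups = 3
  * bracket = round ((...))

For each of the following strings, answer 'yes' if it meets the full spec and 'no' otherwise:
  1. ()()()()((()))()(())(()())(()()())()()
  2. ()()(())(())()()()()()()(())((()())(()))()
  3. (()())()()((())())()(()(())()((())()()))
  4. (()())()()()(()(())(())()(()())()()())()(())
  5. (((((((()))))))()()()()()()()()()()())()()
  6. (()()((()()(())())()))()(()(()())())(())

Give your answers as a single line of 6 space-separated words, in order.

Answer: no no no no yes no

Derivation:
String 1 '()()()()((()))()(())(()())(()()())()()': depth seq [1 0 1 0 1 0 1 0 1 2 3 2 1 0 1 0 1 2 1 0 1 2 1 2 1 0 1 2 1 2 1 2 1 0 1 0 1 0]
  -> pairs=19 depth=3 groups=11 -> no
String 2 '()()(())(())()()()()()()(())((()())(()))()': depth seq [1 0 1 0 1 2 1 0 1 2 1 0 1 0 1 0 1 0 1 0 1 0 1 0 1 2 1 0 1 2 3 2 3 2 1 2 3 2 1 0 1 0]
  -> pairs=21 depth=3 groups=13 -> no
String 3 '(()())()()((())())()(()(())()((())()()))': depth seq [1 2 1 2 1 0 1 0 1 0 1 2 3 2 1 2 1 0 1 0 1 2 1 2 3 2 1 2 1 2 3 4 3 2 3 2 3 2 1 0]
  -> pairs=20 depth=4 groups=6 -> no
String 4 '(()())()()()(()(())(())()(()())()()())()(())': depth seq [1 2 1 2 1 0 1 0 1 0 1 0 1 2 1 2 3 2 1 2 3 2 1 2 1 2 3 2 3 2 1 2 1 2 1 2 1 0 1 0 1 2 1 0]
  -> pairs=22 depth=3 groups=7 -> no
String 5 '(((((((()))))))()()()()()()()()()()())()()': depth seq [1 2 3 4 5 6 7 8 7 6 5 4 3 2 1 2 1 2 1 2 1 2 1 2 1 2 1 2 1 2 1 2 1 2 1 2 1 0 1 0 1 0]
  -> pairs=21 depth=8 groups=3 -> yes
String 6 '(()()((()()(())())()))()(()(()())())(())': depth seq [1 2 1 2 1 2 3 4 3 4 3 4 5 4 3 4 3 2 3 2 1 0 1 0 1 2 1 2 3 2 3 2 1 2 1 0 1 2 1 0]
  -> pairs=20 depth=5 groups=4 -> no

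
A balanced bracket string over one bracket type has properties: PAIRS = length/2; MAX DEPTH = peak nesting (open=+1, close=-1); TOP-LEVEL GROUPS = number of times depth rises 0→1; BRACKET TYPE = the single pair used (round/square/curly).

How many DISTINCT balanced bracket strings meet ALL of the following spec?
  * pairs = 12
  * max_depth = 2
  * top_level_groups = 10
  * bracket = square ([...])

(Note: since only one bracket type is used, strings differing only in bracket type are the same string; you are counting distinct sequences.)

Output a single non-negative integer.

Answer: 55

Derivation:
Spec: pairs=12 depth=2 groups=10
Count(depth <= 2) = 55
Count(depth <= 1) = 0
Count(depth == 2) = 55 - 0 = 55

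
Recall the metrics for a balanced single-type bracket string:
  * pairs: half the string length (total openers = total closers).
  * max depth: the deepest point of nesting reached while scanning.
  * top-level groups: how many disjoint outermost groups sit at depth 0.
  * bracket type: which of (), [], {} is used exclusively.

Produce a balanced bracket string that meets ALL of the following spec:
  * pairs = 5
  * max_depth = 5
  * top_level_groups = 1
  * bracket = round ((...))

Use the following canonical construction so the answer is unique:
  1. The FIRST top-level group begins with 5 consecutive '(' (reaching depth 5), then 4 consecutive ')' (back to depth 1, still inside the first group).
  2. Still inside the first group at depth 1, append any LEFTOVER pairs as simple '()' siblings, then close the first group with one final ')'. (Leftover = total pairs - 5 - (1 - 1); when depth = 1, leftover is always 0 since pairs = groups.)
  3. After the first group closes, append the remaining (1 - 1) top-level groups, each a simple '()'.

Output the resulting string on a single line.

Spec: pairs=5 depth=5 groups=1
Leftover pairs = 5 - 5 - (1-1) = 0
First group: deep chain of depth 5 + 0 sibling pairs
Remaining 0 groups: simple '()' each

Answer: ((((()))))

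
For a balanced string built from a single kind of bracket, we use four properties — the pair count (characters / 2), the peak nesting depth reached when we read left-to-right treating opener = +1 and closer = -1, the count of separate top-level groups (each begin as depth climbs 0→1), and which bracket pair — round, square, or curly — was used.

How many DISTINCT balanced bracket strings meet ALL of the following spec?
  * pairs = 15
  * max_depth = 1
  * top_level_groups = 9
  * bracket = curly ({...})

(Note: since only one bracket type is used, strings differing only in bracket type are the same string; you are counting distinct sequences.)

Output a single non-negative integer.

Spec: pairs=15 depth=1 groups=9
Count(depth <= 1) = 0
Count(depth <= 0) = 0
Count(depth == 1) = 0 - 0 = 0

Answer: 0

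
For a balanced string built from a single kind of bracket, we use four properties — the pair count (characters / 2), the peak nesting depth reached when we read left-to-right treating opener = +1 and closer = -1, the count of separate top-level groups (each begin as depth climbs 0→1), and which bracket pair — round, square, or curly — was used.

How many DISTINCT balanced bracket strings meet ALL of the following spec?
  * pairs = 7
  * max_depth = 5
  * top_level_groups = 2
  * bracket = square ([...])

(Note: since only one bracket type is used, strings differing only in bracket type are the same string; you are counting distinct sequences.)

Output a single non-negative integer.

Spec: pairs=7 depth=5 groups=2
Count(depth <= 5) = 130
Count(depth <= 4) = 114
Count(depth == 5) = 130 - 114 = 16

Answer: 16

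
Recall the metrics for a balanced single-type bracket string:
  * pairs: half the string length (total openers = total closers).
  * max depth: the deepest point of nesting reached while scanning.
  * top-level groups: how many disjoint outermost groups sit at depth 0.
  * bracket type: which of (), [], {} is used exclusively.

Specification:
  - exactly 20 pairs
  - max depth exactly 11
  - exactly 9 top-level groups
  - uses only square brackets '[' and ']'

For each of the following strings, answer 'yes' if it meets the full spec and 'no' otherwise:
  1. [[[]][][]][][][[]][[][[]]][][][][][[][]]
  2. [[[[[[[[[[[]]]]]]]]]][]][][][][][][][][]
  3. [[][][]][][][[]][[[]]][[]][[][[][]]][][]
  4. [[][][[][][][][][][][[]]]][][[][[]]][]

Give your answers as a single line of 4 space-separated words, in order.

Answer: no yes no no

Derivation:
String 1 '[[[]][][]][][][[]][[][[]]][][][][][[][]]': depth seq [1 2 3 2 1 2 1 2 1 0 1 0 1 0 1 2 1 0 1 2 1 2 3 2 1 0 1 0 1 0 1 0 1 0 1 2 1 2 1 0]
  -> pairs=20 depth=3 groups=10 -> no
String 2 '[[[[[[[[[[[]]]]]]]]]][]][][][][][][][][]': depth seq [1 2 3 4 5 6 7 8 9 10 11 10 9 8 7 6 5 4 3 2 1 2 1 0 1 0 1 0 1 0 1 0 1 0 1 0 1 0 1 0]
  -> pairs=20 depth=11 groups=9 -> yes
String 3 '[[][][]][][][[]][[[]]][[]][[][[][]]][][]': depth seq [1 2 1 2 1 2 1 0 1 0 1 0 1 2 1 0 1 2 3 2 1 0 1 2 1 0 1 2 1 2 3 2 3 2 1 0 1 0 1 0]
  -> pairs=20 depth=3 groups=9 -> no
String 4 '[[][][[][][][][][][][[]]]][][[][[]]][]': depth seq [1 2 1 2 1 2 3 2 3 2 3 2 3 2 3 2 3 2 3 2 3 4 3 2 1 0 1 0 1 2 1 2 3 2 1 0 1 0]
  -> pairs=19 depth=4 groups=4 -> no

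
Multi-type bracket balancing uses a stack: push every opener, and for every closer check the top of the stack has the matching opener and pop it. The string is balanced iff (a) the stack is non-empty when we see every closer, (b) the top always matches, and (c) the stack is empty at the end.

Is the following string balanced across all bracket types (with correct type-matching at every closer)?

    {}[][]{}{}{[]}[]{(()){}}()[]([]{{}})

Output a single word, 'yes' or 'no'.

pos 0: push '{'; stack = {
pos 1: '}' matches '{'; pop; stack = (empty)
pos 2: push '['; stack = [
pos 3: ']' matches '['; pop; stack = (empty)
pos 4: push '['; stack = [
pos 5: ']' matches '['; pop; stack = (empty)
pos 6: push '{'; stack = {
pos 7: '}' matches '{'; pop; stack = (empty)
pos 8: push '{'; stack = {
pos 9: '}' matches '{'; pop; stack = (empty)
pos 10: push '{'; stack = {
pos 11: push '['; stack = {[
pos 12: ']' matches '['; pop; stack = {
pos 13: '}' matches '{'; pop; stack = (empty)
pos 14: push '['; stack = [
pos 15: ']' matches '['; pop; stack = (empty)
pos 16: push '{'; stack = {
pos 17: push '('; stack = {(
pos 18: push '('; stack = {((
pos 19: ')' matches '('; pop; stack = {(
pos 20: ')' matches '('; pop; stack = {
pos 21: push '{'; stack = {{
pos 22: '}' matches '{'; pop; stack = {
pos 23: '}' matches '{'; pop; stack = (empty)
pos 24: push '('; stack = (
pos 25: ')' matches '('; pop; stack = (empty)
pos 26: push '['; stack = [
pos 27: ']' matches '['; pop; stack = (empty)
pos 28: push '('; stack = (
pos 29: push '['; stack = ([
pos 30: ']' matches '['; pop; stack = (
pos 31: push '{'; stack = ({
pos 32: push '{'; stack = ({{
pos 33: '}' matches '{'; pop; stack = ({
pos 34: '}' matches '{'; pop; stack = (
pos 35: ')' matches '('; pop; stack = (empty)
end: stack empty → VALID
Verdict: properly nested → yes

Answer: yes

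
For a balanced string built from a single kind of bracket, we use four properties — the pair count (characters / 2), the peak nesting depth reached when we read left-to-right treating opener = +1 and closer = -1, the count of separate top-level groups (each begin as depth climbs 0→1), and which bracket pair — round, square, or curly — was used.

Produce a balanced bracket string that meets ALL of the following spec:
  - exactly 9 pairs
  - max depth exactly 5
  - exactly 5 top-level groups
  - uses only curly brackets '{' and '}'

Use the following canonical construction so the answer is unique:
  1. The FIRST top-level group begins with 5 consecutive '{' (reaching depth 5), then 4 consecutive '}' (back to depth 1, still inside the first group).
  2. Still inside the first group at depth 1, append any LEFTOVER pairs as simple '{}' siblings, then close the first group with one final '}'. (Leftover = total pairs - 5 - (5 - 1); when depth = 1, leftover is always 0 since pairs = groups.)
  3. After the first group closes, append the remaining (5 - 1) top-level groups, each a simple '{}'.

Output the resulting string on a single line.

Answer: {{{{{}}}}}{}{}{}{}

Derivation:
Spec: pairs=9 depth=5 groups=5
Leftover pairs = 9 - 5 - (5-1) = 0
First group: deep chain of depth 5 + 0 sibling pairs
Remaining 4 groups: simple '{}' each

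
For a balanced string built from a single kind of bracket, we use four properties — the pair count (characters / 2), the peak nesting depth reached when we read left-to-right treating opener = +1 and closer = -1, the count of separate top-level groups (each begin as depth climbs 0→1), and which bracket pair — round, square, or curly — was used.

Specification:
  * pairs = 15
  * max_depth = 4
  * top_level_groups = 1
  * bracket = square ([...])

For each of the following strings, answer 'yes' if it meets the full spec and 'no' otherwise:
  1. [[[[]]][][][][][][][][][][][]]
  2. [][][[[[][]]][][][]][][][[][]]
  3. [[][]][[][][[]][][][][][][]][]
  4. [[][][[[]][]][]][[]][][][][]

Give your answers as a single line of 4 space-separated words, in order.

Answer: yes no no no

Derivation:
String 1 '[[[[]]][][][][][][][][][][][]]': depth seq [1 2 3 4 3 2 1 2 1 2 1 2 1 2 1 2 1 2 1 2 1 2 1 2 1 2 1 2 1 0]
  -> pairs=15 depth=4 groups=1 -> yes
String 2 '[][][[[[][]]][][][]][][][[][]]': depth seq [1 0 1 0 1 2 3 4 3 4 3 2 1 2 1 2 1 2 1 0 1 0 1 0 1 2 1 2 1 0]
  -> pairs=15 depth=4 groups=6 -> no
String 3 '[[][]][[][][[]][][][][][][]][]': depth seq [1 2 1 2 1 0 1 2 1 2 1 2 3 2 1 2 1 2 1 2 1 2 1 2 1 2 1 0 1 0]
  -> pairs=15 depth=3 groups=3 -> no
String 4 '[[][][[[]][]][]][[]][][][][]': depth seq [1 2 1 2 1 2 3 4 3 2 3 2 1 2 1 0 1 2 1 0 1 0 1 0 1 0 1 0]
  -> pairs=14 depth=4 groups=6 -> no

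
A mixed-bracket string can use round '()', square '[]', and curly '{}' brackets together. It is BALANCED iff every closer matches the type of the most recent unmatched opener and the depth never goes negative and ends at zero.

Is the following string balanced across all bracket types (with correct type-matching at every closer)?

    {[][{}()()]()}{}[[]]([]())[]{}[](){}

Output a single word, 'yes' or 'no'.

pos 0: push '{'; stack = {
pos 1: push '['; stack = {[
pos 2: ']' matches '['; pop; stack = {
pos 3: push '['; stack = {[
pos 4: push '{'; stack = {[{
pos 5: '}' matches '{'; pop; stack = {[
pos 6: push '('; stack = {[(
pos 7: ')' matches '('; pop; stack = {[
pos 8: push '('; stack = {[(
pos 9: ')' matches '('; pop; stack = {[
pos 10: ']' matches '['; pop; stack = {
pos 11: push '('; stack = {(
pos 12: ')' matches '('; pop; stack = {
pos 13: '}' matches '{'; pop; stack = (empty)
pos 14: push '{'; stack = {
pos 15: '}' matches '{'; pop; stack = (empty)
pos 16: push '['; stack = [
pos 17: push '['; stack = [[
pos 18: ']' matches '['; pop; stack = [
pos 19: ']' matches '['; pop; stack = (empty)
pos 20: push '('; stack = (
pos 21: push '['; stack = ([
pos 22: ']' matches '['; pop; stack = (
pos 23: push '('; stack = ((
pos 24: ')' matches '('; pop; stack = (
pos 25: ')' matches '('; pop; stack = (empty)
pos 26: push '['; stack = [
pos 27: ']' matches '['; pop; stack = (empty)
pos 28: push '{'; stack = {
pos 29: '}' matches '{'; pop; stack = (empty)
pos 30: push '['; stack = [
pos 31: ']' matches '['; pop; stack = (empty)
pos 32: push '('; stack = (
pos 33: ')' matches '('; pop; stack = (empty)
pos 34: push '{'; stack = {
pos 35: '}' matches '{'; pop; stack = (empty)
end: stack empty → VALID
Verdict: properly nested → yes

Answer: yes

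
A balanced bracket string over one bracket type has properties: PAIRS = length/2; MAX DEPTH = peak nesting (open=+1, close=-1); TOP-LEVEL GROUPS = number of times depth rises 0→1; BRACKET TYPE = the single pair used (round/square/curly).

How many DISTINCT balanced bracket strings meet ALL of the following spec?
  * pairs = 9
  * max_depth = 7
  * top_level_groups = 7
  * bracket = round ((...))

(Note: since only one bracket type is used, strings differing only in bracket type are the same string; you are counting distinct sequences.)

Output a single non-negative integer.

Answer: 0

Derivation:
Spec: pairs=9 depth=7 groups=7
Count(depth <= 7) = 35
Count(depth <= 6) = 35
Count(depth == 7) = 35 - 35 = 0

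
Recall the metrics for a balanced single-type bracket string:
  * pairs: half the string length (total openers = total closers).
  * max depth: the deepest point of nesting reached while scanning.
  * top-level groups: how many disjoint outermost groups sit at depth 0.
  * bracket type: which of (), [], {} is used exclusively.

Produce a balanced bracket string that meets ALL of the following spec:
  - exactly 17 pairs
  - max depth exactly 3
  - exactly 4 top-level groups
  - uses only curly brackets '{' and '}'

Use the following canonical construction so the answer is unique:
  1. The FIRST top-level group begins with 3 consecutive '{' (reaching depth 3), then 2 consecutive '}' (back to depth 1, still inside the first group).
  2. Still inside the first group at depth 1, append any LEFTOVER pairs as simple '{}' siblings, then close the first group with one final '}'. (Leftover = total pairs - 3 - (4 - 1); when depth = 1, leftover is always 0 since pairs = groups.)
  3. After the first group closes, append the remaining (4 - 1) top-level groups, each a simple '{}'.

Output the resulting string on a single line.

Spec: pairs=17 depth=3 groups=4
Leftover pairs = 17 - 3 - (4-1) = 11
First group: deep chain of depth 3 + 11 sibling pairs
Remaining 3 groups: simple '{}' each

Answer: {{{}}{}{}{}{}{}{}{}{}{}{}{}}{}{}{}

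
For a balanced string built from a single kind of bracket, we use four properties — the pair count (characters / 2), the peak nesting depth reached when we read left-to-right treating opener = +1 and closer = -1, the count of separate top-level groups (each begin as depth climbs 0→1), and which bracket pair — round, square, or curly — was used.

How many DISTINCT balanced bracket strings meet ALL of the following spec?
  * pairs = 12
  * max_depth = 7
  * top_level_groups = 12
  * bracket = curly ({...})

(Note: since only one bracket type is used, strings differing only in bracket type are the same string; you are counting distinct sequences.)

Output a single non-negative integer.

Answer: 0

Derivation:
Spec: pairs=12 depth=7 groups=12
Count(depth <= 7) = 1
Count(depth <= 6) = 1
Count(depth == 7) = 1 - 1 = 0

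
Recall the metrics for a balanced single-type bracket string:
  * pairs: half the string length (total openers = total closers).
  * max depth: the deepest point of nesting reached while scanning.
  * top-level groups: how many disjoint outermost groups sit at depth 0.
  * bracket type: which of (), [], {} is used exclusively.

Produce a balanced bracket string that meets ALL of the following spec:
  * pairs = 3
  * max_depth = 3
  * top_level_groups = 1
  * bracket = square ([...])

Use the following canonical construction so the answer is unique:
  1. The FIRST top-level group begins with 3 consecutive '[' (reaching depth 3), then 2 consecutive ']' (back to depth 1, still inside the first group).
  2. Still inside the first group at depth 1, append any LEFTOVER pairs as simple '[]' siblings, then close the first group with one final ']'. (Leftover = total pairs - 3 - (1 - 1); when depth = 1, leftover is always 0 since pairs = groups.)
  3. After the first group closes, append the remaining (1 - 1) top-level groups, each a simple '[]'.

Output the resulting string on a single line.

Answer: [[[]]]

Derivation:
Spec: pairs=3 depth=3 groups=1
Leftover pairs = 3 - 3 - (1-1) = 0
First group: deep chain of depth 3 + 0 sibling pairs
Remaining 0 groups: simple '[]' each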